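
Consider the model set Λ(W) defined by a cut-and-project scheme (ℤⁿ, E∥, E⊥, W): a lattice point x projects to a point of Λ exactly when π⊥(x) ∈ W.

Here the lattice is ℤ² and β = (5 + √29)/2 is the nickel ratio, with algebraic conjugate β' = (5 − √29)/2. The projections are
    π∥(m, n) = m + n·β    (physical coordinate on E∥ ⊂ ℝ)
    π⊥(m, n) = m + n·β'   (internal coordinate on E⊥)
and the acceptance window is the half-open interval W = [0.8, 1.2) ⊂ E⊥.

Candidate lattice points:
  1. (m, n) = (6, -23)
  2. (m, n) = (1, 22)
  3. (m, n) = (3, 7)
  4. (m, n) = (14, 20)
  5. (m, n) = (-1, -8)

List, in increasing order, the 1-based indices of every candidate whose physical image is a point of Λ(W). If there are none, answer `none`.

none

β' = (5−√29)/2 ≈ -0.192582.
candidate 1: (m,n)=(6,-23) → π∥ = 6-23·β ≈ -113.429395, π⊥ = 6-23·β' ≈ 10.429395 ∉ [0.8, 1.2) ⇒ out
candidate 2: (m,n)=(1,22) → π∥ = 1+22·β ≈ 115.236813, π⊥ = 1+22·β' ≈ -3.236813 ∉ [0.8, 1.2) ⇒ out
candidate 3: (m,n)=(3,7) → π∥ = 3+7·β ≈ 39.348077, π⊥ = 3+7·β' ≈ 1.651923 ∉ [0.8, 1.2) ⇒ out
candidate 4: (m,n)=(14,20) → π∥ = 14+20·β ≈ 117.851648, π⊥ = 14+20·β' ≈ 10.148352 ∉ [0.8, 1.2) ⇒ out
candidate 5: (m,n)=(-1,-8) → π∥ = -1-8·β ≈ -42.540659, π⊥ = -1-8·β' ≈ 0.540659 ∉ [0.8, 1.2) ⇒ out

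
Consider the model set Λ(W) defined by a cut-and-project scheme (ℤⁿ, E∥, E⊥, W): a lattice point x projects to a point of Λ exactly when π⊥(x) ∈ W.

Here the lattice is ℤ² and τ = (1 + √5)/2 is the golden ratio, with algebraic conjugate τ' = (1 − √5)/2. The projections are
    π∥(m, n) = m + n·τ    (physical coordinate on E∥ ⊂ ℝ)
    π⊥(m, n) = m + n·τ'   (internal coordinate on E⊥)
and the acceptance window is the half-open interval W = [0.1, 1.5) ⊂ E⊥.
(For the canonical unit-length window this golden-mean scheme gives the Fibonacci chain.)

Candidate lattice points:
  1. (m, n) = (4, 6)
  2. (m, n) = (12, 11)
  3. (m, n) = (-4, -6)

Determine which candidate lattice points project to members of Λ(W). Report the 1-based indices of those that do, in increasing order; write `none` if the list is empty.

1

τ' = (1−√5)/2 ≈ -0.61803.
candidate 1: (m,n)=(4,6) → π∥ = 4+6·τ ≈ 13.70820, π⊥ = 4+6·τ' ≈ 0.29180 ∈ [0.1, 1.5) ⇒ IN Λ
candidate 2: (m,n)=(12,11) → π∥ = 12+11·τ ≈ 29.79837, π⊥ = 12+11·τ' ≈ 5.20163 ∉ [0.1, 1.5) ⇒ out
candidate 3: (m,n)=(-4,-6) → π∥ = -4-6·τ ≈ -13.70820, π⊥ = -4-6·τ' ≈ -0.29180 ∉ [0.1, 1.5) ⇒ out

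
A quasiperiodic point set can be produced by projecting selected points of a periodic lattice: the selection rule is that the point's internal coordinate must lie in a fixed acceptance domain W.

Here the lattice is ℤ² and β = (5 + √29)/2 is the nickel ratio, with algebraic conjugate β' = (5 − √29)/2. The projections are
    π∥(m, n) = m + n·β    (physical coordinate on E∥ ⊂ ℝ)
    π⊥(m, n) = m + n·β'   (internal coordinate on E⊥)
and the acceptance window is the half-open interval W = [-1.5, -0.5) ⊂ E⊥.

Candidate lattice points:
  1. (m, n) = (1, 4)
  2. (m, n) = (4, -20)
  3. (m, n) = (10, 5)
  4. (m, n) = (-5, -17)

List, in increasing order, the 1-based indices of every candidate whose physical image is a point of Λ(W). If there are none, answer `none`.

Numerically β ≈ 5.192582 and β' = −1/β ≈ -0.192582.
[1] lift (1,4): star map gives 0.229670; window check -1.5 ≤ 0.229670 < -0.5 is false → out
[2] lift (4,-20): star map gives 7.851648; window check -1.5 ≤ 7.851648 < -0.5 is false → out
[3] lift (10,5): star map gives 9.037088; window check -1.5 ≤ 9.037088 < -0.5 is false → out
[4] lift (-5,-17): star map gives -1.726099; window check -1.5 ≤ -1.726099 < -0.5 is false → out

none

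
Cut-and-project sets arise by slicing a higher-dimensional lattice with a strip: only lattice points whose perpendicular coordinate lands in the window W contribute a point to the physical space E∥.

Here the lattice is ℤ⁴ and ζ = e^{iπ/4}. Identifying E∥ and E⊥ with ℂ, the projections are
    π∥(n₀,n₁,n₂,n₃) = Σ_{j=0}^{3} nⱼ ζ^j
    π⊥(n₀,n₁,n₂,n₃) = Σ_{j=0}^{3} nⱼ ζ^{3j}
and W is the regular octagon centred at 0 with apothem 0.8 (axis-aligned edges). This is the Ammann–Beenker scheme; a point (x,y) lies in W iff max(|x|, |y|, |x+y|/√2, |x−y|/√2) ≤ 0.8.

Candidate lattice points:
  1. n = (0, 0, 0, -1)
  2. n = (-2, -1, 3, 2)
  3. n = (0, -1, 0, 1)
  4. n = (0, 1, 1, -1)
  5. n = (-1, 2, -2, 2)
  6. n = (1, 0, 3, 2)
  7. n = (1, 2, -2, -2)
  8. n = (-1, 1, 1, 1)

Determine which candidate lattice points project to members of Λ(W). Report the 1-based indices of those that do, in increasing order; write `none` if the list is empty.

none

π⊥(n) = n₀ + n₁ζ³ + n₂ζ⁶ + n₃ζ⁹ where ζ = e^{iπ/4}.
candidate 1: n = (0, 0, 0, -1) → π⊥ ≈ (-0.70711, -0.70711); max(|x|,|y|,|x±y|/√2) = 1.00000 > 0.8 ⇒ ∉ W
candidate 2: n = (-2, -1, 3, 2) → π⊥ ≈ (+0.12132, -2.29289); max(|x|,|y|,|x±y|/√2) = 2.29289 > 0.8 ⇒ ∉ W
candidate 3: n = (0, -1, 0, 1) → π⊥ ≈ (+1.41421, +0.00000); max(|x|,|y|,|x±y|/√2) = 1.41421 > 0.8 ⇒ ∉ W
candidate 4: n = (0, 1, 1, -1) → π⊥ ≈ (-1.41421, -1.00000); max(|x|,|y|,|x±y|/√2) = 1.70711 > 0.8 ⇒ ∉ W
candidate 5: n = (-1, 2, -2, 2) → π⊥ ≈ (-1.00000, +4.82843); max(|x|,|y|,|x±y|/√2) = 4.82843 > 0.8 ⇒ ∉ W
candidate 6: n = (1, 0, 3, 2) → π⊥ ≈ (+2.41421, -1.58579); max(|x|,|y|,|x±y|/√2) = 2.82843 > 0.8 ⇒ ∉ W
candidate 7: n = (1, 2, -2, -2) → π⊥ ≈ (-1.82843, +2.00000); max(|x|,|y|,|x±y|/√2) = 2.70711 > 0.8 ⇒ ∉ W
candidate 8: n = (-1, 1, 1, 1) → π⊥ ≈ (-1.00000, +0.41421); max(|x|,|y|,|x±y|/√2) = 1.00000 > 0.8 ⇒ ∉ W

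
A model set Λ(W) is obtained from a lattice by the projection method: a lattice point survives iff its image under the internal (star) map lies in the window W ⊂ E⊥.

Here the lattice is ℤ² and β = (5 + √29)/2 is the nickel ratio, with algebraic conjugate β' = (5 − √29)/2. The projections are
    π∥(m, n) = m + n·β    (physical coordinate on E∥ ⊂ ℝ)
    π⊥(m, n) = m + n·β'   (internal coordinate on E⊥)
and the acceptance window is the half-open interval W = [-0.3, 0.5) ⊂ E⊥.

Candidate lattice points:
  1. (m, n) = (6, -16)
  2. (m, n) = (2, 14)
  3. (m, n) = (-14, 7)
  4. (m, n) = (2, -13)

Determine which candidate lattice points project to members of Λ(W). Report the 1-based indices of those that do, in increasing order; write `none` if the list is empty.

none

Numerically β ≈ 5.19258 and β' = −1/β ≈ -0.19258.
#1 (6,-16): internal coord 6 + (-16)·β' = +9.08132; +9.08132 ∉ [-0.3, 0.5) → out
#2 (2,14): internal coord 2 + (14)·β' = -0.69615; -0.69615 ∉ [-0.3, 0.5) → out
#3 (-14,7): internal coord -14 + (7)·β' = -15.34808; -15.34808 ∉ [-0.3, 0.5) → out
#4 (2,-13): internal coord 2 + (-13)·β' = +4.50357; +4.50357 ∉ [-0.3, 0.5) → out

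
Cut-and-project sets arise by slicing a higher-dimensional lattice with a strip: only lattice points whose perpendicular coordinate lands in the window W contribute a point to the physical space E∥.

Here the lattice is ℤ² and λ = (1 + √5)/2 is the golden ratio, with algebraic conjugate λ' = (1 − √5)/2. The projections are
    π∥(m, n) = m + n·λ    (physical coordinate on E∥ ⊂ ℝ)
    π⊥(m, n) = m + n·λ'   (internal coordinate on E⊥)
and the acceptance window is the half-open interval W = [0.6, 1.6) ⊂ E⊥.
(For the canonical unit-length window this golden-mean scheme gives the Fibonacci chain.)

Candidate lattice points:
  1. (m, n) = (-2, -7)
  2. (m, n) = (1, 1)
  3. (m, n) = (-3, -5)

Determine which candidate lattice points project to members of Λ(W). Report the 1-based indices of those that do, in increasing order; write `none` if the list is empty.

Numerically λ ≈ 1.618034 and λ' = −1/λ ≈ -0.618034.
[1] lift (-2,-7): star map gives 2.326238; window check 0.6 ≤ 2.326238 < 1.6 is false → out
[2] lift (1,1): star map gives 0.381966; window check 0.6 ≤ 0.381966 < 1.6 is false → out
[3] lift (-3,-5): star map gives 0.090170; window check 0.6 ≤ 0.090170 < 1.6 is false → out

none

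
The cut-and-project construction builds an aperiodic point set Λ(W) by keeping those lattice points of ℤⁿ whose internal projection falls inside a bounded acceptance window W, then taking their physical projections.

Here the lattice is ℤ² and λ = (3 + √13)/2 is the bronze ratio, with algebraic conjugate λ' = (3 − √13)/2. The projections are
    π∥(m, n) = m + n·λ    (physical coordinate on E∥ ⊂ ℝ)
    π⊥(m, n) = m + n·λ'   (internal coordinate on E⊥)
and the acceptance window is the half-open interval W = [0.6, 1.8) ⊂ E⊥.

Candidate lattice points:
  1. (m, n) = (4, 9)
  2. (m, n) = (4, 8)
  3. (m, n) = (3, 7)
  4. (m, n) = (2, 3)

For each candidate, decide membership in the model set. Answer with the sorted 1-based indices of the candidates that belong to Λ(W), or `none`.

Compute λ' = (3−√13)/2 = -0.30278, so π⊥(m,n) = m -0.30278·n.
#1 (4,9): internal coord 4 + (9)·λ' = +1.27502; +1.27502 ∈ [0.6, 1.8) → IN Λ
#2 (4,8): internal coord 4 + (8)·λ' = +1.57779; +1.57779 ∈ [0.6, 1.8) → IN Λ
#3 (3,7): internal coord 3 + (7)·λ' = +0.88057; +0.88057 ∈ [0.6, 1.8) → IN Λ
#4 (2,3): internal coord 2 + (3)·λ' = +1.09167; +1.09167 ∈ [0.6, 1.8) → IN Λ

1, 2, 3, 4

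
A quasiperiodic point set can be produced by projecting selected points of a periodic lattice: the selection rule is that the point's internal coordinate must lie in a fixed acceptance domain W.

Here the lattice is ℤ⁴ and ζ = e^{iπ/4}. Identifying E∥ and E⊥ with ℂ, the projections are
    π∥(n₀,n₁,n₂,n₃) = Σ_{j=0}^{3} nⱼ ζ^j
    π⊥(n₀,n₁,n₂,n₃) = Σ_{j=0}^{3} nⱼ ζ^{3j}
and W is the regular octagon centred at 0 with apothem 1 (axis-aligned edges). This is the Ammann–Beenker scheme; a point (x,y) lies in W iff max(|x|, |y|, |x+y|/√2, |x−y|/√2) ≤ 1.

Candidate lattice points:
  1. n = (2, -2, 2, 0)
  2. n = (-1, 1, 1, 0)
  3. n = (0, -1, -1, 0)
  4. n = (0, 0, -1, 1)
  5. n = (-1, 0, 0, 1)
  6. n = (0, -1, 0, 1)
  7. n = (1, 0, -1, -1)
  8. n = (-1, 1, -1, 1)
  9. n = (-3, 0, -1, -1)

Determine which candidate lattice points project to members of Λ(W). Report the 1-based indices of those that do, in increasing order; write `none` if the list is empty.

π⊥(n) = n₀ + n₁ζ³ + n₂ζ⁶ + n₃ζ⁹ where ζ = e^{iπ/4}.
candidate 1: n = (2, -2, 2, 0) → π⊥ ≈ (+3.414214, -3.414214); max(|x|,|y|,|x±y|/√2) = 4.828427 > 1 ⇒ ∉ W
candidate 2: n = (-1, 1, 1, 0) → π⊥ ≈ (-1.707107, -0.292893); max(|x|,|y|,|x±y|/√2) = 1.707107 > 1 ⇒ ∉ W
candidate 3: n = (0, -1, -1, 0) → π⊥ ≈ (+0.707107, +0.292893); max(|x|,|y|,|x±y|/√2) = 0.707107 ≤ 1 ⇒ ∈ W
candidate 4: n = (0, 0, -1, 1) → π⊥ ≈ (+0.707107, +1.707107); max(|x|,|y|,|x±y|/√2) = 1.707107 > 1 ⇒ ∉ W
candidate 5: n = (-1, 0, 0, 1) → π⊥ ≈ (-0.292893, +0.707107); max(|x|,|y|,|x±y|/√2) = 0.707107 ≤ 1 ⇒ ∈ W
candidate 6: n = (0, -1, 0, 1) → π⊥ ≈ (+1.414214, +0.000000); max(|x|,|y|,|x±y|/√2) = 1.414214 > 1 ⇒ ∉ W
candidate 7: n = (1, 0, -1, -1) → π⊥ ≈ (+0.292893, +0.292893); max(|x|,|y|,|x±y|/√2) = 0.414214 ≤ 1 ⇒ ∈ W
candidate 8: n = (-1, 1, -1, 1) → π⊥ ≈ (-1.000000, +2.414214); max(|x|,|y|,|x±y|/√2) = 2.414214 > 1 ⇒ ∉ W
candidate 9: n = (-3, 0, -1, -1) → π⊥ ≈ (-3.707107, +0.292893); max(|x|,|y|,|x±y|/√2) = 3.707107 > 1 ⇒ ∉ W

3, 5, 7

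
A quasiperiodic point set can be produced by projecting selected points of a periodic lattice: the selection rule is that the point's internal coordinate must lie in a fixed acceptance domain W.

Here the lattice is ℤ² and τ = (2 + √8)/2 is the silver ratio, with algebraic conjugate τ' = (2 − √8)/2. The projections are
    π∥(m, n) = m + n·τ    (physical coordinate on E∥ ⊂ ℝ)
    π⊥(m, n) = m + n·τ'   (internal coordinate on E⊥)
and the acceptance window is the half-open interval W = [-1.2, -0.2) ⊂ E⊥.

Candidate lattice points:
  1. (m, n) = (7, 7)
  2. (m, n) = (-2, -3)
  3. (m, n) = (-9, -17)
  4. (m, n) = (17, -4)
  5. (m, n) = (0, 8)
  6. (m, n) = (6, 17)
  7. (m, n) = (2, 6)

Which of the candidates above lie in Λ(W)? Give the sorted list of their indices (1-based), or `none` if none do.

Compute τ' = (2−√8)/2 = -0.414214, so π⊥(m,n) = m -0.414214·n.
[1] lift (7,7): star map gives 4.100505; window check -1.2 ≤ 4.100505 < -0.2 is false → out
[2] lift (-2,-3): star map gives -0.757359; window check -1.2 ≤ -0.757359 < -0.2 is true → IN Λ
[3] lift (-9,-17): star map gives -1.958369; window check -1.2 ≤ -1.958369 < -0.2 is false → out
[4] lift (17,-4): star map gives 18.656854; window check -1.2 ≤ 18.656854 < -0.2 is false → out
[5] lift (0,8): star map gives -3.313708; window check -1.2 ≤ -3.313708 < -0.2 is false → out
[6] lift (6,17): star map gives -1.041631; window check -1.2 ≤ -1.041631 < -0.2 is true → IN Λ
[7] lift (2,6): star map gives -0.485281; window check -1.2 ≤ -0.485281 < -0.2 is true → IN Λ

2, 6, 7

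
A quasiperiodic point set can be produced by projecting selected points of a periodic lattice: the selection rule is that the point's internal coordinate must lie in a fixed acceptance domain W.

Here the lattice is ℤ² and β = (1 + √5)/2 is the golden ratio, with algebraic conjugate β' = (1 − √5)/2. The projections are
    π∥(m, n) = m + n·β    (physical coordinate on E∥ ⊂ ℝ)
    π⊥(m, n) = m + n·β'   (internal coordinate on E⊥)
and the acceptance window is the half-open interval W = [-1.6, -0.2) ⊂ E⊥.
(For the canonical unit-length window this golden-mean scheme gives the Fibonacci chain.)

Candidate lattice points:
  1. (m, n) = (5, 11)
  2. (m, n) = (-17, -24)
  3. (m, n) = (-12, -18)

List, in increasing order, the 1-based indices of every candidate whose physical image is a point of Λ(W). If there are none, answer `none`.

Compute β' = (1−√5)/2 = -0.6180, so π⊥(m,n) = m -0.6180·n.
candidate 1: (m,n)=(5,11) → π∥ = 5+11·β ≈ 22.7984, π⊥ = 5+11·β' ≈ -1.7984 ∉ [-1.6, -0.2) ⇒ out
candidate 2: (m,n)=(-17,-24) → π∥ = -17-24·β ≈ -55.8328, π⊥ = -17-24·β' ≈ -2.1672 ∉ [-1.6, -0.2) ⇒ out
candidate 3: (m,n)=(-12,-18) → π∥ = -12-18·β ≈ -41.1246, π⊥ = -12-18·β' ≈ -0.8754 ∈ [-1.6, -0.2) ⇒ IN Λ

3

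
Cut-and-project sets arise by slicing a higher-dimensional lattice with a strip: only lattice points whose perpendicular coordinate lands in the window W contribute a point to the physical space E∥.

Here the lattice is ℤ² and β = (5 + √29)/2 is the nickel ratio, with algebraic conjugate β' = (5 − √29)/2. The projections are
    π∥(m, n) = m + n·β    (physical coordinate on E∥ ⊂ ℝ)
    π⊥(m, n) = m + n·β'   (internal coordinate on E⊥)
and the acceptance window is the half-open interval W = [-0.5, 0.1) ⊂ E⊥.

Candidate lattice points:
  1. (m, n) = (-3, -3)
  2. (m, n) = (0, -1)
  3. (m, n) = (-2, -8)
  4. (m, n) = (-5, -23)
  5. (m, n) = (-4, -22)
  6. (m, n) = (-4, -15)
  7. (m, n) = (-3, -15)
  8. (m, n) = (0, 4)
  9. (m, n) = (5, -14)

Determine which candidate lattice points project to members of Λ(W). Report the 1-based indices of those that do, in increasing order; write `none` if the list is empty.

Numerically β ≈ 5.192582 and β' = −1/β ≈ -0.192582.
#1 (-3,-3): internal coord -3 + (-3)·β' = -2.422253; -2.422253 ∉ [-0.5, 0.1) → out
#2 (0,-1): internal coord 0 + (-1)·β' = +0.192582; +0.192582 ∉ [-0.5, 0.1) → out
#3 (-2,-8): internal coord -2 + (-8)·β' = -0.459341; -0.459341 ∈ [-0.5, 0.1) → IN Λ
#4 (-5,-23): internal coord -5 + (-23)·β' = -0.570605; -0.570605 ∉ [-0.5, 0.1) → out
#5 (-4,-22): internal coord -4 + (-22)·β' = +0.236813; +0.236813 ∉ [-0.5, 0.1) → out
#6 (-4,-15): internal coord -4 + (-15)·β' = -1.111264; -1.111264 ∉ [-0.5, 0.1) → out
#7 (-3,-15): internal coord -3 + (-15)·β' = -0.111264; -0.111264 ∈ [-0.5, 0.1) → IN Λ
#8 (0,4): internal coord 0 + (4)·β' = -0.770330; -0.770330 ∉ [-0.5, 0.1) → out
#9 (5,-14): internal coord 5 + (-14)·β' = +7.696154; +7.696154 ∉ [-0.5, 0.1) → out

3, 7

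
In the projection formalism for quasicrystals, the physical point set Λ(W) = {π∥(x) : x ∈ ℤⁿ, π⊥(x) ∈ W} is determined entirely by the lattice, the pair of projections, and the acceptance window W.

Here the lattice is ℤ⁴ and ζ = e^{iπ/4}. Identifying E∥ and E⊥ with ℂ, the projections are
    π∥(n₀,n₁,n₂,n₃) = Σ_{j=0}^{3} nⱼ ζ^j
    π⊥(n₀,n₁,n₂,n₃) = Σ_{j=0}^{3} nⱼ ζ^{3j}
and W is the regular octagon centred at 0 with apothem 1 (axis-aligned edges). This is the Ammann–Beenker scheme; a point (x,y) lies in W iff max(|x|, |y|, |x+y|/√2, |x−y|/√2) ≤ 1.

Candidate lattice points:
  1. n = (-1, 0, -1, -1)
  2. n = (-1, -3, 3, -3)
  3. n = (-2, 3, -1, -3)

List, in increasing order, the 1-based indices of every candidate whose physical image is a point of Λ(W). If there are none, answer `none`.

π⊥(n) = n₀ + n₁ζ³ + n₂ζ⁶ + n₃ζ⁹ where ζ = e^{iπ/4}.
candidate 1: n = (-1, 0, -1, -1) → π⊥ ≈ (-1.70711, +0.29289); max(|x|,|y|,|x±y|/√2) = 1.70711 > 1 ⇒ ∉ W
candidate 2: n = (-1, -3, 3, -3) → π⊥ ≈ (-1.00000, -7.24264); max(|x|,|y|,|x±y|/√2) = 7.24264 > 1 ⇒ ∉ W
candidate 3: n = (-2, 3, -1, -3) → π⊥ ≈ (-6.24264, +1.00000); max(|x|,|y|,|x±y|/√2) = 6.24264 > 1 ⇒ ∉ W

none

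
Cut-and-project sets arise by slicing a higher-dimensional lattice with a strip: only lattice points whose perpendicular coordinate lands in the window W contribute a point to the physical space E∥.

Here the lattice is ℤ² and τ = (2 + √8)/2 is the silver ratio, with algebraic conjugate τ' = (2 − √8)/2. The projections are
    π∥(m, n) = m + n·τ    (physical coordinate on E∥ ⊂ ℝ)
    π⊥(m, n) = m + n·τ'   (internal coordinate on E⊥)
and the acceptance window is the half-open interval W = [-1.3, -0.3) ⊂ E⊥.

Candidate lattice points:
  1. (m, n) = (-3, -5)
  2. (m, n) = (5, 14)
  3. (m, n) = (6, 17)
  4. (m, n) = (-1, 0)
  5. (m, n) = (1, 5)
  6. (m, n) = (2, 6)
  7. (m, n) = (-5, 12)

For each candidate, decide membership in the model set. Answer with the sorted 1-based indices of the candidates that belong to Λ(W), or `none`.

Numerically τ ≈ 2.41421 and τ' = −1/τ ≈ -0.41421.
[1] lift (-3,-5): star map gives -0.92893; window check -1.3 ≤ -0.92893 < -0.3 is true → IN Λ
[2] lift (5,14): star map gives -0.79899; window check -1.3 ≤ -0.79899 < -0.3 is true → IN Λ
[3] lift (6,17): star map gives -1.04163; window check -1.3 ≤ -1.04163 < -0.3 is true → IN Λ
[4] lift (-1,0): star map gives -1.00000; window check -1.3 ≤ -1.00000 < -0.3 is true → IN Λ
[5] lift (1,5): star map gives -1.07107; window check -1.3 ≤ -1.07107 < -0.3 is true → IN Λ
[6] lift (2,6): star map gives -0.48528; window check -1.3 ≤ -0.48528 < -0.3 is true → IN Λ
[7] lift (-5,12): star map gives -9.97056; window check -1.3 ≤ -9.97056 < -0.3 is false → out

1, 2, 3, 4, 5, 6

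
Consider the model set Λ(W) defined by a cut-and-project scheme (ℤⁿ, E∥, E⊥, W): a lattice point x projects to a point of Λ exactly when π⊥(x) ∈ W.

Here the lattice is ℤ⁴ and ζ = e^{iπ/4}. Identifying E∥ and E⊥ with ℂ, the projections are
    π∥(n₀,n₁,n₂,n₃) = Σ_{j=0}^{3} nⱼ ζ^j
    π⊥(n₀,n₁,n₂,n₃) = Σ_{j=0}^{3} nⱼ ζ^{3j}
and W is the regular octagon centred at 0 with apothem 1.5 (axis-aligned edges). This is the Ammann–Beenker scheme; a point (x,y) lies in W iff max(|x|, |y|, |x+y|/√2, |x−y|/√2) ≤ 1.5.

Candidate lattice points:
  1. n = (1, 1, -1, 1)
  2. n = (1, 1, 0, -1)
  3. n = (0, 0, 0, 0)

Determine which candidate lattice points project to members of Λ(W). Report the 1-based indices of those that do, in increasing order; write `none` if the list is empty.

Internal map: ζ^{3j} for j=0..3 gives (1,0), (−√2/2,√2/2), (0,−1), (√2/2,√2/2).
#1 (1, 1, -1, 1): internal (1.00000, 2.41421); octagon support 2.41421 vs apothem 1.5 → ∉ W
#2 (1, 1, 0, -1): internal (-0.41421, 0.00000); octagon support 0.41421 vs apothem 1.5 → ∈ W
#3 (0, 0, 0, 0): internal (0.00000, 0.00000); octagon support 0.00000 vs apothem 1.5 → ∈ W

2, 3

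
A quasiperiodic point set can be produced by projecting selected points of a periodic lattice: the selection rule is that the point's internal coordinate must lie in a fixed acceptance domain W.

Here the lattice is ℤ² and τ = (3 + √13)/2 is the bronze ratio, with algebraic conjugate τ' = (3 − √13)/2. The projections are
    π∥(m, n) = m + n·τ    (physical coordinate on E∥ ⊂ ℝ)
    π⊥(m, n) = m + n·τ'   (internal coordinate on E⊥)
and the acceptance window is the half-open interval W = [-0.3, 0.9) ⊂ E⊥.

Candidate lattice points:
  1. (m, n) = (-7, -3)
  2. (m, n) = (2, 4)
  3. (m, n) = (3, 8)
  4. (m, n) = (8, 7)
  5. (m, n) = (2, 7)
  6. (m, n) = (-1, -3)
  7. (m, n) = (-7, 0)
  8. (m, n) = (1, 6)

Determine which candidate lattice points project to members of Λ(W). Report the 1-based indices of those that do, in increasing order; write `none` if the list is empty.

2, 3, 5, 6

Compute τ' = (3−√13)/2 = -0.3028, so π⊥(m,n) = m -0.3028·n.
[1] lift (-7,-3): star map gives -6.0917; window check -0.3 ≤ -6.0917 < 0.9 is false → out
[2] lift (2,4): star map gives 0.7889; window check -0.3 ≤ 0.7889 < 0.9 is true → IN Λ
[3] lift (3,8): star map gives 0.5778; window check -0.3 ≤ 0.5778 < 0.9 is true → IN Λ
[4] lift (8,7): star map gives 5.8806; window check -0.3 ≤ 5.8806 < 0.9 is false → out
[5] lift (2,7): star map gives -0.1194; window check -0.3 ≤ -0.1194 < 0.9 is true → IN Λ
[6] lift (-1,-3): star map gives -0.0917; window check -0.3 ≤ -0.0917 < 0.9 is true → IN Λ
[7] lift (-7,0): star map gives -7.0000; window check -0.3 ≤ -7.0000 < 0.9 is false → out
[8] lift (1,6): star map gives -0.8167; window check -0.3 ≤ -0.8167 < 0.9 is false → out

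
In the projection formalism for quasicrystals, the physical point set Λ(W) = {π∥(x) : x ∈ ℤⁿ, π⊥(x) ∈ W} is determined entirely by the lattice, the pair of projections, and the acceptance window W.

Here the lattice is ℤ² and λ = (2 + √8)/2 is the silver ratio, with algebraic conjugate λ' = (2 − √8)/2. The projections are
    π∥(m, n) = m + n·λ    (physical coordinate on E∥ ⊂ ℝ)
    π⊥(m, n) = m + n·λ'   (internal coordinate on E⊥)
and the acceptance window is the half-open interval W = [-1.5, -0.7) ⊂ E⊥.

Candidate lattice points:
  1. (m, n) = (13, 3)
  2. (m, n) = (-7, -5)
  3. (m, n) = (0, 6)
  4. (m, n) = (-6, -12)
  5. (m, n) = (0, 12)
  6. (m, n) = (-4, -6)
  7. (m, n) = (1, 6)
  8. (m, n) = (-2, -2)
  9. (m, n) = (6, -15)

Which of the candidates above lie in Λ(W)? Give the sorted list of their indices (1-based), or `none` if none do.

Compute λ' = (2−√8)/2 = -0.4142, so π⊥(m,n) = m -0.4142·n.
[1] lift (13,3): star map gives 11.7574; window check -1.5 ≤ 11.7574 < -0.7 is false → out
[2] lift (-7,-5): star map gives -4.9289; window check -1.5 ≤ -4.9289 < -0.7 is false → out
[3] lift (0,6): star map gives -2.4853; window check -1.5 ≤ -2.4853 < -0.7 is false → out
[4] lift (-6,-12): star map gives -1.0294; window check -1.5 ≤ -1.0294 < -0.7 is true → IN Λ
[5] lift (0,12): star map gives -4.9706; window check -1.5 ≤ -4.9706 < -0.7 is false → out
[6] lift (-4,-6): star map gives -1.5147; window check -1.5 ≤ -1.5147 < -0.7 is false → out
[7] lift (1,6): star map gives -1.4853; window check -1.5 ≤ -1.4853 < -0.7 is true → IN Λ
[8] lift (-2,-2): star map gives -1.1716; window check -1.5 ≤ -1.1716 < -0.7 is true → IN Λ
[9] lift (6,-15): star map gives 12.2132; window check -1.5 ≤ 12.2132 < -0.7 is false → out

4, 7, 8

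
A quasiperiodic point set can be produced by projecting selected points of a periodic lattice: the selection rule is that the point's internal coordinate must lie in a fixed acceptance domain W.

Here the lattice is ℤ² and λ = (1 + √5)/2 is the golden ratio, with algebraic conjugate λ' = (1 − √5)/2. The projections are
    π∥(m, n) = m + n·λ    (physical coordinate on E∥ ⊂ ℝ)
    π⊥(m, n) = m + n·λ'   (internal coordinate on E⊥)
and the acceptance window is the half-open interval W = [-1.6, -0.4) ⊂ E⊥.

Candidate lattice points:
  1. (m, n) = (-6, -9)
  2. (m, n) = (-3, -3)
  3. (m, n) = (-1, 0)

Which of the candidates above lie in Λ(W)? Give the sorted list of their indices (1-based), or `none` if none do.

1, 2, 3

λ' = (1−√5)/2 ≈ -0.618034.
#1 (-6,-9): internal coord -6 + (-9)·λ' = -0.437694; -0.437694 ∈ [-1.6, -0.4) → IN Λ
#2 (-3,-3): internal coord -3 + (-3)·λ' = -1.145898; -1.145898 ∈ [-1.6, -0.4) → IN Λ
#3 (-1,0): internal coord -1 + (0)·λ' = -1.000000; -1.000000 ∈ [-1.6, -0.4) → IN Λ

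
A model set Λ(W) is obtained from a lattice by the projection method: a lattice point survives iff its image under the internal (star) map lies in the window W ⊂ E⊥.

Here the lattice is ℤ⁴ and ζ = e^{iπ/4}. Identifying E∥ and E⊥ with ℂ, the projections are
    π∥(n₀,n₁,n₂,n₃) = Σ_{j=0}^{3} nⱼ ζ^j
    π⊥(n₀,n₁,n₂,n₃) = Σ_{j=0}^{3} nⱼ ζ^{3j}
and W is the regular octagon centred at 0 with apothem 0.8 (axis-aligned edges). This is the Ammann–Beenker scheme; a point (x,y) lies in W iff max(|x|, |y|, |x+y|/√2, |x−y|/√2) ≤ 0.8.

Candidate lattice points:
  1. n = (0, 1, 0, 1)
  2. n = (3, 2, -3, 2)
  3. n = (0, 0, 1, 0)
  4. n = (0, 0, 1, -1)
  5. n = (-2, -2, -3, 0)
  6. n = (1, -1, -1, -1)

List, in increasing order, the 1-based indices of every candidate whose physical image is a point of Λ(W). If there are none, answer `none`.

π⊥(n) = n₀ + n₁ζ³ + n₂ζ⁶ + n₃ζ⁹ where ζ = e^{iπ/4}.
candidate 1: n = (0, 1, 0, 1) → π⊥ ≈ (+0.000000, +1.414214); max(|x|,|y|,|x±y|/√2) = 1.414214 > 0.8 ⇒ ∉ W
candidate 2: n = (3, 2, -3, 2) → π⊥ ≈ (+3.000000, +5.828427); max(|x|,|y|,|x±y|/√2) = 6.242641 > 0.8 ⇒ ∉ W
candidate 3: n = (0, 0, 1, 0) → π⊥ ≈ (+0.000000, -1.000000); max(|x|,|y|,|x±y|/√2) = 1.000000 > 0.8 ⇒ ∉ W
candidate 4: n = (0, 0, 1, -1) → π⊥ ≈ (-0.707107, -1.707107); max(|x|,|y|,|x±y|/√2) = 1.707107 > 0.8 ⇒ ∉ W
candidate 5: n = (-2, -2, -3, 0) → π⊥ ≈ (-0.585786, +1.585786); max(|x|,|y|,|x±y|/√2) = 1.585786 > 0.8 ⇒ ∉ W
candidate 6: n = (1, -1, -1, -1) → π⊥ ≈ (+1.000000, -0.414214); max(|x|,|y|,|x±y|/√2) = 1.000000 > 0.8 ⇒ ∉ W

none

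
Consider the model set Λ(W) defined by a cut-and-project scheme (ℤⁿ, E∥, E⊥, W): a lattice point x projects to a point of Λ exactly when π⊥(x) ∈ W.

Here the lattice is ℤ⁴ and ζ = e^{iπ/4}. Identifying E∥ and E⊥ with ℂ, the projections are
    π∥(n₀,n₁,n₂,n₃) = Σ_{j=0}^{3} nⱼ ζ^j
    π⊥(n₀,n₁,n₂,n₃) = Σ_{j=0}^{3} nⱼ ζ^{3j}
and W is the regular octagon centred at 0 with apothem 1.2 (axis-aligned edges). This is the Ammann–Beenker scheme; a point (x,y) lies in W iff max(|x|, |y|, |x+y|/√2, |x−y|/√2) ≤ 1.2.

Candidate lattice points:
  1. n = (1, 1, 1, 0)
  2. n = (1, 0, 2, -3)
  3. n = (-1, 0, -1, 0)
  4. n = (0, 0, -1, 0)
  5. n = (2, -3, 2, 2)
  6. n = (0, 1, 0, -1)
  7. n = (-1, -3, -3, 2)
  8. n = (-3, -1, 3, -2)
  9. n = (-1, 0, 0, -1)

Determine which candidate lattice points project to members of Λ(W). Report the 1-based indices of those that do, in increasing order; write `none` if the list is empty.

π⊥(n) = n₀ + n₁ζ³ + n₂ζ⁶ + n₃ζ⁹ where ζ = e^{iπ/4}.
#1 (1, 1, 1, 0): internal (0.29289, -0.29289); octagon support 0.41421 vs apothem 1.2 → ∈ W
#2 (1, 0, 2, -3): internal (-1.12132, -4.12132); octagon support 4.12132 vs apothem 1.2 → ∉ W
#3 (-1, 0, -1, 0): internal (-1.00000, 1.00000); octagon support 1.41421 vs apothem 1.2 → ∉ W
#4 (0, 0, -1, 0): internal (0.00000, 1.00000); octagon support 1.00000 vs apothem 1.2 → ∈ W
#5 (2, -3, 2, 2): internal (5.53553, -2.70711); octagon support 5.82843 vs apothem 1.2 → ∉ W
#6 (0, 1, 0, -1): internal (-1.41421, 0.00000); octagon support 1.41421 vs apothem 1.2 → ∉ W
#7 (-1, -3, -3, 2): internal (2.53553, 2.29289); octagon support 3.41421 vs apothem 1.2 → ∉ W
#8 (-3, -1, 3, -2): internal (-3.70711, -5.12132); octagon support 6.24264 vs apothem 1.2 → ∉ W
#9 (-1, 0, 0, -1): internal (-1.70711, -0.70711); octagon support 1.70711 vs apothem 1.2 → ∉ W

1, 4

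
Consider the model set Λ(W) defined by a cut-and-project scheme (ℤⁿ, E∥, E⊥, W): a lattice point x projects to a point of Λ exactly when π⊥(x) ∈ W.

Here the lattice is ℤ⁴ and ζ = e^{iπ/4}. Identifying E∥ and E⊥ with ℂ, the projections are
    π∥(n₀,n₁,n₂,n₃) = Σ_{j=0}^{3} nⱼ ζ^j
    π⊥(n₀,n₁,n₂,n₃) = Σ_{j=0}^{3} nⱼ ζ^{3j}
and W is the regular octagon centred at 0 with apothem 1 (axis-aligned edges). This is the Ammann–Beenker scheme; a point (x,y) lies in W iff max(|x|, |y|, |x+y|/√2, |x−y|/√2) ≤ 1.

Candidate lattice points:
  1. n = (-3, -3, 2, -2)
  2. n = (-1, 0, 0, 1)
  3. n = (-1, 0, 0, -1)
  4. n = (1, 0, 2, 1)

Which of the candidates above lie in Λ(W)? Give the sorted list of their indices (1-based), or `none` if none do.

π⊥(n) = n₀ + n₁ζ³ + n₂ζ⁶ + n₃ζ⁹ where ζ = e^{iπ/4}.
#1 (-3, -3, 2, -2): internal (-2.2929, -5.5355); octagon support 5.5355 vs apothem 1 → ∉ W
#2 (-1, 0, 0, 1): internal (-0.2929, 0.7071); octagon support 0.7071 vs apothem 1 → ∈ W
#3 (-1, 0, 0, -1): internal (-1.7071, -0.7071); octagon support 1.7071 vs apothem 1 → ∉ W
#4 (1, 0, 2, 1): internal (1.7071, -1.2929); octagon support 2.1213 vs apothem 1 → ∉ W

2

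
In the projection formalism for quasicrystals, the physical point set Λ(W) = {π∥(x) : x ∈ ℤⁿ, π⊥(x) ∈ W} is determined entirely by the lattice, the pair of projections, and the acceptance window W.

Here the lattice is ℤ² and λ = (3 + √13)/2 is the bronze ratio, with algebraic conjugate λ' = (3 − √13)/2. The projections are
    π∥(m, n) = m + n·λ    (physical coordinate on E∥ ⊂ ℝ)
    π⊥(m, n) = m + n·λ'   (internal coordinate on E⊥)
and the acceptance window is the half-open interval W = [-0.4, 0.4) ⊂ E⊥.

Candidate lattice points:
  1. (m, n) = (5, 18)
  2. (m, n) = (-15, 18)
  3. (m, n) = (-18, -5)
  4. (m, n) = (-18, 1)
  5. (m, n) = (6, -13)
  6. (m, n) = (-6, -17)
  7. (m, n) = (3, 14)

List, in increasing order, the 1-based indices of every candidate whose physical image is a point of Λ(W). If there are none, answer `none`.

none

Numerically λ ≈ 3.3028 and λ' = −1/λ ≈ -0.3028.
#1 (5,18): internal coord 5 + (18)·λ' = -0.4500; -0.4500 ∉ [-0.4, 0.4) → out
#2 (-15,18): internal coord -15 + (18)·λ' = -20.4500; -20.4500 ∉ [-0.4, 0.4) → out
#3 (-18,-5): internal coord -18 + (-5)·λ' = -16.4861; -16.4861 ∉ [-0.4, 0.4) → out
#4 (-18,1): internal coord -18 + (1)·λ' = -18.3028; -18.3028 ∉ [-0.4, 0.4) → out
#5 (6,-13): internal coord 6 + (-13)·λ' = +9.9361; +9.9361 ∉ [-0.4, 0.4) → out
#6 (-6,-17): internal coord -6 + (-17)·λ' = -0.8528; -0.8528 ∉ [-0.4, 0.4) → out
#7 (3,14): internal coord 3 + (14)·λ' = -1.2389; -1.2389 ∉ [-0.4, 0.4) → out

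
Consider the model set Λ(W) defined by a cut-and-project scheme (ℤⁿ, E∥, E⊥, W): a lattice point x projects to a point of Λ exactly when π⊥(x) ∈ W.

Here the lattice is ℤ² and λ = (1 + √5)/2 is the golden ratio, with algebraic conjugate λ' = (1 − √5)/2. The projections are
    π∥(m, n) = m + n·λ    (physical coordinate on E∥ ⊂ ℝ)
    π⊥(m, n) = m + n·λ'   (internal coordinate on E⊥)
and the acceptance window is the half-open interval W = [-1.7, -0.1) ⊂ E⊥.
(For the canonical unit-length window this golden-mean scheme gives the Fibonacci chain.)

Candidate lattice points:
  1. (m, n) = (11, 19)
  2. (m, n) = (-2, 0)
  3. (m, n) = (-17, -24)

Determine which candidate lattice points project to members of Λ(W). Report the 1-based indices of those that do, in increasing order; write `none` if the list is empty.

Numerically λ ≈ 1.61803 and λ' = −1/λ ≈ -0.61803.
#1 (11,19): internal coord 11 + (19)·λ' = -0.74265; -0.74265 ∈ [-1.7, -0.1) → IN Λ
#2 (-2,0): internal coord -2 + (0)·λ' = -2.00000; -2.00000 ∉ [-1.7, -0.1) → out
#3 (-17,-24): internal coord -17 + (-24)·λ' = -2.16718; -2.16718 ∉ [-1.7, -0.1) → out

1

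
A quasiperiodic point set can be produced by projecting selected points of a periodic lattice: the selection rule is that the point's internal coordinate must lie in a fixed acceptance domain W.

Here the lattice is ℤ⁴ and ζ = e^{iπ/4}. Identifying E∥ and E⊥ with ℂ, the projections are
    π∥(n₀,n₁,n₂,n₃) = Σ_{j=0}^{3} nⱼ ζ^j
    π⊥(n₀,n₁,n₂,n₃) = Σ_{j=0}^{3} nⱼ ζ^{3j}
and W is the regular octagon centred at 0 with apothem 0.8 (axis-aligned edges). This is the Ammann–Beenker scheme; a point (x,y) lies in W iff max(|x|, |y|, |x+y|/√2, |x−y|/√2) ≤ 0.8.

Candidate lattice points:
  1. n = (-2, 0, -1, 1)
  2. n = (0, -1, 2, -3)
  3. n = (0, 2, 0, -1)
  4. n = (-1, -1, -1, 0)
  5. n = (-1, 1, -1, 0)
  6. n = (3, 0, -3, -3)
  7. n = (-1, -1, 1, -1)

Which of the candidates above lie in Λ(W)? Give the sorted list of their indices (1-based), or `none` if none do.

With ζ = e^{iπ/4} the internal vectors are ζ^0,ζ^3,ζ^6,ζ^9.
#1 (-2, 0, -1, 1): internal (-1.292893, 1.707107); octagon support 2.121320 vs apothem 0.8 → ∉ W
#2 (0, -1, 2, -3): internal (-1.414214, -4.828427); octagon support 4.828427 vs apothem 0.8 → ∉ W
#3 (0, 2, 0, -1): internal (-2.121320, 0.707107); octagon support 2.121320 vs apothem 0.8 → ∉ W
#4 (-1, -1, -1, 0): internal (-0.292893, 0.292893); octagon support 0.414214 vs apothem 0.8 → ∈ W
#5 (-1, 1, -1, 0): internal (-1.707107, 1.707107); octagon support 2.414214 vs apothem 0.8 → ∉ W
#6 (3, 0, -3, -3): internal (0.878680, 0.878680); octagon support 1.242641 vs apothem 0.8 → ∉ W
#7 (-1, -1, 1, -1): internal (-1.000000, -2.414214); octagon support 2.414214 vs apothem 0.8 → ∉ W

4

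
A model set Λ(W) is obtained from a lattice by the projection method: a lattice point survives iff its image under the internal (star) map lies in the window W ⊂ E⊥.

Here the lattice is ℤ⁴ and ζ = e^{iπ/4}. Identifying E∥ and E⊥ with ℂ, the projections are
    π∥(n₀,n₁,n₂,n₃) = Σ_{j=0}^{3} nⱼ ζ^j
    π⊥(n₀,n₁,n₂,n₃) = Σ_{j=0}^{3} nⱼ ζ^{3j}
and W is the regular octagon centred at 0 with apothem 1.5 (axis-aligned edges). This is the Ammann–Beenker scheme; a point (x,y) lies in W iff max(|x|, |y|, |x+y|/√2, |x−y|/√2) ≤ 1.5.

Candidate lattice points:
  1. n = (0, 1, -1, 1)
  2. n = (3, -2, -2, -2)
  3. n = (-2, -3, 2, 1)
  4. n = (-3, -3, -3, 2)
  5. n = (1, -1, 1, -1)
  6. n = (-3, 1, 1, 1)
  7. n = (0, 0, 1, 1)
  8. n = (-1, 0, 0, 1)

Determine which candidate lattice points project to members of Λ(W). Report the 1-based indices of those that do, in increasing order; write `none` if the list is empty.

7, 8

π⊥(n) = n₀ + n₁ζ³ + n₂ζ⁶ + n₃ζ⁹ where ζ = e^{iπ/4}.
candidate 1: n = (0, 1, -1, 1) → π⊥ ≈ (+0.000000, +2.414214); max(|x|,|y|,|x±y|/√2) = 2.414214 > 1.5 ⇒ ∉ W
candidate 2: n = (3, -2, -2, -2) → π⊥ ≈ (+3.000000, -0.828427); max(|x|,|y|,|x±y|/√2) = 3.000000 > 1.5 ⇒ ∉ W
candidate 3: n = (-2, -3, 2, 1) → π⊥ ≈ (+0.828427, -3.414214); max(|x|,|y|,|x±y|/√2) = 3.414214 > 1.5 ⇒ ∉ W
candidate 4: n = (-3, -3, -3, 2) → π⊥ ≈ (+0.535534, +2.292893); max(|x|,|y|,|x±y|/√2) = 2.292893 > 1.5 ⇒ ∉ W
candidate 5: n = (1, -1, 1, -1) → π⊥ ≈ (+1.000000, -2.414214); max(|x|,|y|,|x±y|/√2) = 2.414214 > 1.5 ⇒ ∉ W
candidate 6: n = (-3, 1, 1, 1) → π⊥ ≈ (-3.000000, +0.414214); max(|x|,|y|,|x±y|/√2) = 3.000000 > 1.5 ⇒ ∉ W
candidate 7: n = (0, 0, 1, 1) → π⊥ ≈ (+0.707107, -0.292893); max(|x|,|y|,|x±y|/√2) = 0.707107 ≤ 1.5 ⇒ ∈ W
candidate 8: n = (-1, 0, 0, 1) → π⊥ ≈ (-0.292893, +0.707107); max(|x|,|y|,|x±y|/√2) = 0.707107 ≤ 1.5 ⇒ ∈ W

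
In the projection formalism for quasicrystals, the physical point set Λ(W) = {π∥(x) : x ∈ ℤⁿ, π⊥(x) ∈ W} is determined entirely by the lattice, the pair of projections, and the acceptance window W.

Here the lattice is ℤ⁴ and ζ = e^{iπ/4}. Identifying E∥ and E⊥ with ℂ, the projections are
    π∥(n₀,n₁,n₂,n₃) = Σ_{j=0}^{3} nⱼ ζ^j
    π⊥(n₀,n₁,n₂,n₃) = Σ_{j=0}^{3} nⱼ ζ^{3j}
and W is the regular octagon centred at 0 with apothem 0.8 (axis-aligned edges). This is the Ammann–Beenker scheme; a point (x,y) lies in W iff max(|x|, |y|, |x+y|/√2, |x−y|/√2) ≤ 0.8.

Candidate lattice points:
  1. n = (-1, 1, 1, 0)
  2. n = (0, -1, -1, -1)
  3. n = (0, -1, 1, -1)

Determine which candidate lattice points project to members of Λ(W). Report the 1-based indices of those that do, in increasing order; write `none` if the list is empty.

2

With ζ = e^{iπ/4} the internal vectors are ζ^0,ζ^3,ζ^6,ζ^9.
candidate 1: n = (-1, 1, 1, 0) → π⊥ ≈ (-1.70711, -0.29289); max(|x|,|y|,|x±y|/√2) = 1.70711 > 0.8 ⇒ ∉ W
candidate 2: n = (0, -1, -1, -1) → π⊥ ≈ (+0.00000, -0.41421); max(|x|,|y|,|x±y|/√2) = 0.41421 ≤ 0.8 ⇒ ∈ W
candidate 3: n = (0, -1, 1, -1) → π⊥ ≈ (+0.00000, -2.41421); max(|x|,|y|,|x±y|/√2) = 2.41421 > 0.8 ⇒ ∉ W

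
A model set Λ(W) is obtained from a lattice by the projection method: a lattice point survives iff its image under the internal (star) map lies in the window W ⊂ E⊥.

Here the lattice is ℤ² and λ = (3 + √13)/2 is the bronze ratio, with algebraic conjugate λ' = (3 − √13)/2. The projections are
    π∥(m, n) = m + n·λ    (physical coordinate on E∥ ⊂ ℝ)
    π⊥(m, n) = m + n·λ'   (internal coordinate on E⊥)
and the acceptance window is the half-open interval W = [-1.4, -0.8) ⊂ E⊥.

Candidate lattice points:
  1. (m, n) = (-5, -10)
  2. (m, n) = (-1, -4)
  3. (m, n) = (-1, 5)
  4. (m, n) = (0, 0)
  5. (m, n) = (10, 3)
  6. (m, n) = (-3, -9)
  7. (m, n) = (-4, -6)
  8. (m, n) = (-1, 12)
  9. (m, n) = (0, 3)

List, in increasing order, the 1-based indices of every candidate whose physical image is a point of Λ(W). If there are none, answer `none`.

Numerically λ ≈ 3.30278 and λ' = −1/λ ≈ -0.30278.
#1 (-5,-10): internal coord -5 + (-10)·λ' = -1.97224; -1.97224 ∉ [-1.4, -0.8) → out
#2 (-1,-4): internal coord -1 + (-4)·λ' = +0.21110; +0.21110 ∉ [-1.4, -0.8) → out
#3 (-1,5): internal coord -1 + (5)·λ' = -2.51388; -2.51388 ∉ [-1.4, -0.8) → out
#4 (0,0): internal coord 0 + (0)·λ' = +0.00000; +0.00000 ∉ [-1.4, -0.8) → out
#5 (10,3): internal coord 10 + (3)·λ' = +9.09167; +9.09167 ∉ [-1.4, -0.8) → out
#6 (-3,-9): internal coord -3 + (-9)·λ' = -0.27502; -0.27502 ∉ [-1.4, -0.8) → out
#7 (-4,-6): internal coord -4 + (-6)·λ' = -2.18335; -2.18335 ∉ [-1.4, -0.8) → out
#8 (-1,12): internal coord -1 + (12)·λ' = -4.63331; -4.63331 ∉ [-1.4, -0.8) → out
#9 (0,3): internal coord 0 + (3)·λ' = -0.90833; -0.90833 ∈ [-1.4, -0.8) → IN Λ

9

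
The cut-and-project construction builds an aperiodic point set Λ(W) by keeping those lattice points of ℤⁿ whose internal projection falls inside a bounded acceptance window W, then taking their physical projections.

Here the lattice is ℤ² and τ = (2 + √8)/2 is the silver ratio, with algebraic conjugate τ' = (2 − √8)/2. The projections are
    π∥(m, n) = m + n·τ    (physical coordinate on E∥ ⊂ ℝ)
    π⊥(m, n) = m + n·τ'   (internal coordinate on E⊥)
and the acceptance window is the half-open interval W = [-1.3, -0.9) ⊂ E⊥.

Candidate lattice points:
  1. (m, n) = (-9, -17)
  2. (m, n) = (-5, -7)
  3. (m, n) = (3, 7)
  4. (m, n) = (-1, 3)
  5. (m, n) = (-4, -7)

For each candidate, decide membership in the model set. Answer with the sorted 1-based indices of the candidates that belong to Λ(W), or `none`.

Compute τ' = (2−√8)/2 = -0.4142, so π⊥(m,n) = m -0.4142·n.
candidate 1: (m,n)=(-9,-17) → π∥ = -9-17·τ ≈ -50.0416, π⊥ = -9-17·τ' ≈ -1.9584 ∉ [-1.3, -0.9) ⇒ out
candidate 2: (m,n)=(-5,-7) → π∥ = -5-7·τ ≈ -21.8995, π⊥ = -5-7·τ' ≈ -2.1005 ∉ [-1.3, -0.9) ⇒ out
candidate 3: (m,n)=(3,7) → π∥ = 3+7·τ ≈ 19.8995, π⊥ = 3+7·τ' ≈ 0.1005 ∉ [-1.3, -0.9) ⇒ out
candidate 4: (m,n)=(-1,3) → π∥ = -1+3·τ ≈ 6.2426, π⊥ = -1+3·τ' ≈ -2.2426 ∉ [-1.3, -0.9) ⇒ out
candidate 5: (m,n)=(-4,-7) → π∥ = -4-7·τ ≈ -20.8995, π⊥ = -4-7·τ' ≈ -1.1005 ∈ [-1.3, -0.9) ⇒ IN Λ

5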